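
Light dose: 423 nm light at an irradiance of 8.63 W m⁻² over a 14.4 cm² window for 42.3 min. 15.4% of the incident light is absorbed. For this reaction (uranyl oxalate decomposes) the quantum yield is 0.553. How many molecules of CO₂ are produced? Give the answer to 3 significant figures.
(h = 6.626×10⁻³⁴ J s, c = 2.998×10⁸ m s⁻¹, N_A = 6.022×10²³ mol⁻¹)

5.72×10¹⁸ molecules

Photon energy at 423 nm: hc/λ = (6.626×10⁻³⁴)(2.998×10⁸)/(423×10⁻⁹) = 4.696×10⁻¹⁹ J.
Energy delivered: (8.63 W m⁻²)(14.4×10⁻⁴ m²)(2538 s) = 31.54 J.
Photons incident: 31.54 / 4.696×10⁻¹⁹ = 6.716×10¹⁹, i.e. 6.716×10¹⁹/6.022×10²³ = 1.115×10⁻⁴ mol.
Photons absorbed: 0.154 × 1.115×10⁻⁴ = 1.717×10⁻⁵ mol.
Product: Φ × n_abs = 0.553 × 1.717×10⁻⁵ = 9.495×10⁻⁶ mol.
As a count: 9.495×10⁻⁶ × 6.022×10²³ = 5.72×10¹⁸.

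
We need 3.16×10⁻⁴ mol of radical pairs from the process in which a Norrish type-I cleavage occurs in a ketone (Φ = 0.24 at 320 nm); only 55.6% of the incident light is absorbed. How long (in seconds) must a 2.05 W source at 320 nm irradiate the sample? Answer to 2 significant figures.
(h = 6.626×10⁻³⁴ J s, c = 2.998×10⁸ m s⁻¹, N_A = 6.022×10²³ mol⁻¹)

t ≈ 430 s

Photons that must be absorbed: 3.16×10⁻⁴ / 0.24 = 0.001317 mol.
Incident photons needed: 0.001317 / 0.556 = 0.002369 mol.
Photon energy: hc/λ = 6.208×10⁻¹⁹ J; per mole, 3.738×10⁵ J mol⁻¹.
Energy required: 0.002369 × 3.738×10⁵ = 885.5 J.
Time: 885.5 J / 2.05 W = 430 s.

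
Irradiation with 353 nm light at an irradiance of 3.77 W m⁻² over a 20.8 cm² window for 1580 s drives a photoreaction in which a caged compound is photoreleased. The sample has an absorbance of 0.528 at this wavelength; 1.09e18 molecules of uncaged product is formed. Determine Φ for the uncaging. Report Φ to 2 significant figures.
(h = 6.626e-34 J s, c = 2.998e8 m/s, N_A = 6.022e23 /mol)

Product: 1.09e18 / 6.022e23 = 1.810e-6 mol.
Photon energy at 353 nm: hc/λ = (6.626e-34)(2.998e8)/(353e-9) = 5.627e-19 J.
Energy delivered: (3.77 W m⁻²)(20.8e-4 m²)(1580 s) = 12.39 J.
Photons incident: 12.39 / 5.627e-19 = 2.202e19, i.e. 2.202e19/6.022e23 = 3.657e-5 mol.
Fraction absorbed: 1 − 10^(−0.528) = 0.7035.
Photons absorbed: 0.7035 × 3.657e-5 = 2.573e-5 mol.
Φ = 1.810e-6 mol / 2.573e-5 mol photons = 0.070.

Φ = 0.070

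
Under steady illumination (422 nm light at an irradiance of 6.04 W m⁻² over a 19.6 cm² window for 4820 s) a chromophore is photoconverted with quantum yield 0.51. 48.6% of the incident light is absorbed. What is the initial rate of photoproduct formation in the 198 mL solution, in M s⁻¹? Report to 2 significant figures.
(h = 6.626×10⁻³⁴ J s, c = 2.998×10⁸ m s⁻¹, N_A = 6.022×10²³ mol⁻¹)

Photon energy at 422 nm: hc/λ = (6.626×10⁻³⁴)(2.998×10⁸)/(422×10⁻⁹) = 4.707×10⁻¹⁹ J.
Energy delivered: (6.04 W m⁻²)(19.6×10⁻⁴ m²)(4820 s) = 57.06 J.
Photons incident: 57.06 / 4.707×10⁻¹⁹ = 1.212×10²⁰, i.e. 1.212×10²⁰/6.022×10²³ = 2.013×10⁻⁴ mol.
Photons absorbed: 0.486 × 2.013×10⁻⁴ = 9.783×10⁻⁵ mol.
Product formed: 0.51 × 9.783×10⁻⁵ = 4.989×10⁻⁵ mol.
Rate: 4.989×10⁻⁵ mol / (4820 s × 0.198 L) = 5.2×10⁻⁸ M s⁻¹.

5.2×10⁻⁸ M s⁻¹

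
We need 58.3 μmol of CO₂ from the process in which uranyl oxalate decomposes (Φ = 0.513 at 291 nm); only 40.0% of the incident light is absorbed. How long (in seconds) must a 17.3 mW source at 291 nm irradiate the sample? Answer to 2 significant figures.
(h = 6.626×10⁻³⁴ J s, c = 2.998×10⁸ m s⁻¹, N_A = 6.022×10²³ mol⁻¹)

t ≈ 6800 s

Product: 58.3 μmol = 5.83×10⁻⁵ mol.
Photons that must be absorbed: 5.83×10⁻⁵ / 0.513 = 1.136×10⁻⁴ mol.
Incident photons needed: 1.136×10⁻⁴ / 0.400 = 2.840×10⁻⁴ mol.
Photon energy: hc/λ = 6.826×10⁻¹⁹ J; per mole, 4.111×10⁵ J mol⁻¹.
Energy required: 2.840×10⁻⁴ × 4.111×10⁵ = 116.8 J.
Time: 116.8 J / 0.0173 W = 6800 s.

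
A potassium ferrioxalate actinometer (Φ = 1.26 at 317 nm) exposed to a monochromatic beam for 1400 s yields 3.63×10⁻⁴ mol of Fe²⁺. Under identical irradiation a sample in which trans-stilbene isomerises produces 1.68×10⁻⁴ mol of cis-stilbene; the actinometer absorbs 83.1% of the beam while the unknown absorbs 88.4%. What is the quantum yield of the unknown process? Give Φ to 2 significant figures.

Photons absorbed by the actinometer: 3.63×10⁻⁴ / 1.26 = 2.881×10⁻⁴ mol.
Incident flux: 2.881×10⁻⁴ / 0.831 = 3.467×10⁻⁴ einstein.
Absorbed by unknown: 0.884 × 3.467×10⁻⁴ = 3.065×10⁻⁴ mol.
Φ(unknown) = 1.68×10⁻⁴ / 3.065×10⁻⁴ = 0.55.

Φ = 0.55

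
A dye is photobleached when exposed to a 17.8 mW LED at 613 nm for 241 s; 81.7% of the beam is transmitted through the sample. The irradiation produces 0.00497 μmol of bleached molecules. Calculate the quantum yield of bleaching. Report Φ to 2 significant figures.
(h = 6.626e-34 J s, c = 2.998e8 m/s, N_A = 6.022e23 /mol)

Product: 0.00497 μmol = 4.97e-9 mol.
Photon energy at 613 nm: hc/λ = (6.626e-34)(2.998e8)/(613e-9) = 3.241e-19 J.
Energy delivered: (17.8 mW)(241 s) = 4.290 J.
Photons incident: 4.290 / 3.241e-19 = 1.324e19, i.e. 1.324e19/6.022e23 = 2.199e-5 mol.
Fraction absorbed: 1 − 81.7/100 = 0.1830.
Photons absorbed: 0.1830 × 2.199e-5 = 4.024e-6 mol.
Φ = 4.97e-9 mol / 4.024e-6 mol photons = 0.0012.

Φ = 0.0012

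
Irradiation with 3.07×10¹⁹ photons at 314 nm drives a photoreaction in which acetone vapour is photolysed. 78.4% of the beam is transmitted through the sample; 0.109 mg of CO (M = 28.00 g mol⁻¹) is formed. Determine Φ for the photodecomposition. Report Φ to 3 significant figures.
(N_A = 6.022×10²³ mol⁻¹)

Product: 0.109 mg / 28.00 g mol⁻¹ = 3.893×10⁻⁶ mol.
Moles of photons: 3.07×10¹⁹ / 6.022×10²³ = 5.098×10⁻⁵ mol.
Fraction absorbed: 1 − 78.4/100 = 0.2160.
Photons absorbed: 0.2160 × 5.098×10⁻⁵ = 1.101×10⁻⁵ mol.
Φ = 3.893×10⁻⁶ mol / 1.101×10⁻⁵ mol photons = 0.354.

Φ = 0.354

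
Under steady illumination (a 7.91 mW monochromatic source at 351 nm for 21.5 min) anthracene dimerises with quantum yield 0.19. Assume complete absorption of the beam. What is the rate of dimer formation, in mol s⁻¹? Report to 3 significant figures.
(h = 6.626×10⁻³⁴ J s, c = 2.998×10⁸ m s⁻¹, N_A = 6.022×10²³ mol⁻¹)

Photon energy at 351 nm: hc/λ = (6.626×10⁻³⁴)(2.998×10⁸)/(351×10⁻⁹) = 5.659×10⁻¹⁹ J.
Energy delivered: (7.91 mW)(1290 s) = 10.20 J.
Photons incident: 10.20 / 5.659×10⁻¹⁹ = 1.802×10¹⁹, i.e. 1.802×10¹⁹/6.022×10²³ = 2.992×10⁻⁵ mol.
Product formed: 0.19 × 2.992×10⁻⁵ = 5.685×10⁻⁶ mol.
Rate: 5.685×10⁻⁶ / 1290 s = 4.41×10⁻⁹ mol s⁻¹.

4.41×10⁻⁹ mol s⁻¹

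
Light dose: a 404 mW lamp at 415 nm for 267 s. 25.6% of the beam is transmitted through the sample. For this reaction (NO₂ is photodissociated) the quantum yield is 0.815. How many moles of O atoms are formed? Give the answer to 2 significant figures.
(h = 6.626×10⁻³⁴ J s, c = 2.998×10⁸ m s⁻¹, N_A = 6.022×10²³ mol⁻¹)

Photon energy at 415 nm: hc/λ = (6.626×10⁻³⁴)(2.998×10⁸)/(415×10⁻⁹) = 4.787×10⁻¹⁹ J.
Energy delivered: (404 mW)(267 s) = 107.9 J.
Photons incident: 107.9 / 4.787×10⁻¹⁹ = 2.254×10²⁰, i.e. 2.254×10²⁰/6.022×10²³ = 3.743×10⁻⁴ mol.
Fraction absorbed: 1 − 25.6/100 = 0.7440.
Photons absorbed: 0.7440 × 3.743×10⁻⁴ = 2.785×10⁻⁴ mol.
Product: Φ × n_abs = 0.815 × 2.785×10⁻⁴ = 2.270×10⁻⁴ mol.

2.3×10⁻⁴ mol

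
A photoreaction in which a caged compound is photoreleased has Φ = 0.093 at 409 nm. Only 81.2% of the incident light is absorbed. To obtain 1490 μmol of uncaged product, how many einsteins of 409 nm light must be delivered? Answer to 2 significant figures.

Product: 1490 μmol = 0.00149 mol.
Photons that must be absorbed: 0.00149 / 0.093 = 0.01602 mol.
Incident photons needed: 0.01602 / 0.812 = 0.01973 mol.

0.020 einstein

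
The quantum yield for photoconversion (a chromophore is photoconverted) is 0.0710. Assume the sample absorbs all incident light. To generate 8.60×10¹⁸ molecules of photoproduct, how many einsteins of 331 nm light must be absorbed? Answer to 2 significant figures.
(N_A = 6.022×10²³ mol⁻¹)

Product: 8.60×10¹⁸ / 6.022×10²³ = 1.428×10⁻⁵ mol.
Photons that must be absorbed: 1.428×10⁻⁵ / 0.0710 = 2.011×10⁻⁴ mol.

2.0×10⁻⁴ einstein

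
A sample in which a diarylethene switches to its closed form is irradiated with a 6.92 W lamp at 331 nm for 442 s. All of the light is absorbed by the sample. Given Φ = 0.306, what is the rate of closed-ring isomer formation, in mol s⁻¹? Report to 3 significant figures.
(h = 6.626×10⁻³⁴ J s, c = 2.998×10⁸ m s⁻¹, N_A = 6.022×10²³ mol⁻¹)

Photon energy at 331 nm: hc/λ = (6.626×10⁻³⁴)(2.998×10⁸)/(331×10⁻⁹) = 6.001×10⁻¹⁹ J.
Energy delivered: (6.92 W)(442 s) = 3059 J.
Photons incident: 3059 / 6.001×10⁻¹⁹ = 5.097×10²¹, i.e. 5.097×10²¹/6.022×10²³ = 0.008464 mol.
Product formed: 0.306 × 0.008464 = 0.002590 mol.
Rate: 0.002590 / 442 s = 5.86×10⁻⁶ mol s⁻¹.

5.86×10⁻⁶ mol s⁻¹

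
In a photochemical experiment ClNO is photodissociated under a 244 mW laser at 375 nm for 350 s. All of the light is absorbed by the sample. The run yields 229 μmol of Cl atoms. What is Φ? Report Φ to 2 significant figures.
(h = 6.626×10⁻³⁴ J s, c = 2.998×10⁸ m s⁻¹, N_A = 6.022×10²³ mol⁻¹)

Product: 229 μmol = 2.29×10⁻⁴ mol.
Photon energy at 375 nm: hc/λ = (6.626×10⁻³⁴)(2.998×10⁸)/(375×10⁻⁹) = 5.297×10⁻¹⁹ J.
Energy delivered: (244 mW)(350 s) = 85.40 J.
Photons incident: 85.40 / 5.297×10⁻¹⁹ = 1.612×10²⁰, i.e. 1.612×10²⁰/6.022×10²³ = 2.677×10⁻⁴ mol.
Φ = 2.29×10⁻⁴ mol / 2.677×10⁻⁴ mol photons = 0.86.

Φ = 0.86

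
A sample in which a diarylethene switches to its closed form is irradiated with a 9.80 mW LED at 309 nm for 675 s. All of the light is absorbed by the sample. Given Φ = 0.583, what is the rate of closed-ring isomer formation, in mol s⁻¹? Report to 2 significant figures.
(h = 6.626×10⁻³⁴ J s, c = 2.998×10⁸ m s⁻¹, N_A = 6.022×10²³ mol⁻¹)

1.5×10⁻⁸ mol s⁻¹

Photon energy at 309 nm: hc/λ = (6.626×10⁻³⁴)(2.998×10⁸)/(309×10⁻⁹) = 6.429×10⁻¹⁹ J.
Energy delivered: (9.80 mW)(675 s) = 6.615 J.
Photons incident: 6.615 / 6.429×10⁻¹⁹ = 1.029×10¹⁹, i.e. 1.029×10¹⁹/6.022×10²³ = 1.709×10⁻⁵ mol.
Product formed: 0.583 × 1.709×10⁻⁵ = 9.963×10⁻⁶ mol.
Rate: 9.963×10⁻⁶ / 675 s = 1.5×10⁻⁸ mol s⁻¹.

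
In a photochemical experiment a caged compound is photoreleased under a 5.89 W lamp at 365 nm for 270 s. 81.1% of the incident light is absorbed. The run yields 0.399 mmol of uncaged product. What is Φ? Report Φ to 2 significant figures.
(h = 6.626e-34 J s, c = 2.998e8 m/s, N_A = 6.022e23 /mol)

Φ = 0.10

Product: 0.399 mmol = 3.99e-4 mol.
Photon energy at 365 nm: hc/λ = (6.626e-34)(2.998e8)/(365e-9) = 5.442e-19 J.
Energy delivered: (5.89 W)(270 s) = 1590 J.
Photons incident: 1590 / 5.442e-19 = 2.922e21, i.e. 2.922e21/6.022e23 = 0.004852 mol.
Photons absorbed: 0.811 × 0.004852 = 0.003935 mol.
Φ = 3.99e-4 mol / 0.003935 mol photons = 0.10.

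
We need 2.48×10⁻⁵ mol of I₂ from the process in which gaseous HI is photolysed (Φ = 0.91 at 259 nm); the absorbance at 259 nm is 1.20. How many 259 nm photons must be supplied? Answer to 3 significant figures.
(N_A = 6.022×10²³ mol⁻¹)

Photons that must be absorbed: 2.48×10⁻⁵ / 0.91 = 2.725×10⁻⁵ mol.
Fraction absorbed: 1 − 10^(−1.20) = 0.9369.
Incident photons needed: 2.725×10⁻⁵ / 0.9369 = 2.909×10⁻⁵ mol.
Photon count: 2.909×10⁻⁵ × 6.022×10²³ = 1.75×10¹⁹.

1.75×10¹⁹ photons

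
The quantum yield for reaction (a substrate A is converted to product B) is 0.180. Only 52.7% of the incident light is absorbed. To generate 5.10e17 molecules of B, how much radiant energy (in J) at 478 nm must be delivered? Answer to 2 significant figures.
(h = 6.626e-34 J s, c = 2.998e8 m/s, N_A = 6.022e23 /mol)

2.2 J

Product: 5.10e17 / 6.022e23 = 8.469e-7 mol.
Photons that must be absorbed: 8.469e-7 / 0.180 = 4.705e-6 mol.
Incident photons needed: 4.705e-6 / 0.527 = 8.928e-6 mol.
Photon energy: hc/λ = 4.156e-19 J; per mole, 2.503e5 J mol⁻¹.
Energy required: 8.928e-6 × 2.503e5 = 2.2 J.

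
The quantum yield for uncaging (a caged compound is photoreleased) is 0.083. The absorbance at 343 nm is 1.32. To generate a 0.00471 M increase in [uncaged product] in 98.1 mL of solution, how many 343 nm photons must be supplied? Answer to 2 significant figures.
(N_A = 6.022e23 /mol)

3.5e21 photons

Product: (0.00471 M)(0.0981 L) = 4.621e-4 mol.
Photons that must be absorbed: 4.621e-4 / 0.083 = 0.005567 mol.
Fraction absorbed: 1 − 10^(−1.32) = 0.9521.
Incident photons needed: 0.005567 / 0.9521 = 0.005847 mol.
Photon count: 0.005847 × 6.022e23 = 3.5e21.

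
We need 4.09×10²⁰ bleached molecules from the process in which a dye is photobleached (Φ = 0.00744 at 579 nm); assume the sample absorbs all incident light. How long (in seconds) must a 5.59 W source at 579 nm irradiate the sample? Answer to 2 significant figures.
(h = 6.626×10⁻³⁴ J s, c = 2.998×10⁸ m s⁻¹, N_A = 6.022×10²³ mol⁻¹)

Product: 4.09×10²⁰ / 6.022×10²³ = 6.792×10⁻⁴ mol.
Photons that must be absorbed: 6.792×10⁻⁴ / 0.00744 = 0.09129 mol.
Photon energy: hc/λ = 3.431×10⁻¹⁹ J; per mole, 2.066×10⁵ J mol⁻¹.
Energy required: 0.09129 × 2.066×10⁵ = 1.886×10⁴ J.
Time: 1.886×10⁴ J / 5.59 W = 3400 s.

t ≈ 3400 s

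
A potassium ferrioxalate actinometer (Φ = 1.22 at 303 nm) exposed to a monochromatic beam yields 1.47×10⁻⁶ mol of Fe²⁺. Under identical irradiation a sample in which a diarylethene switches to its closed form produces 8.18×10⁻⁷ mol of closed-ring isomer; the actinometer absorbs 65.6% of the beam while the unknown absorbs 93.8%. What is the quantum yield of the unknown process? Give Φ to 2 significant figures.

Photons absorbed by the actinometer: 1.47×10⁻⁶ / 1.22 = 1.205×10⁻⁶ mol.
Incident flux: 1.205×10⁻⁶ / 0.656 = 1.837×10⁻⁶ einstein.
Absorbed by unknown: 0.938 × 1.837×10⁻⁶ = 1.723×10⁻⁶ mol.
Φ(unknown) = 8.18×10⁻⁷ / 1.723×10⁻⁶ = 0.47.

Φ = 0.47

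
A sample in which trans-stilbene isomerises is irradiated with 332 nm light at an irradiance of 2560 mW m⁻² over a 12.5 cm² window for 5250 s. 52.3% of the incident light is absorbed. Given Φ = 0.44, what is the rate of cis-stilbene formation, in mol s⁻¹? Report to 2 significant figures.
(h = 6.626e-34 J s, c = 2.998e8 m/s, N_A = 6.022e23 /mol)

Photon energy at 332 nm: hc/λ = (6.626e-34)(2.998e8)/(332e-9) = 5.983e-19 J.
Energy delivered: (2560 mW m⁻²)(12.5e-4 m²)(5250 s) = 16.80 J.
Photons incident: 16.80 / 5.983e-19 = 2.808e19, i.e. 2.808e19/6.022e23 = 4.663e-5 mol.
Photons absorbed: 0.523 × 4.663e-5 = 2.439e-5 mol.
Product formed: 0.44 × 2.439e-5 = 1.073e-5 mol.
Rate: 1.073e-5 / 5250 s = 2.0e-9 mol s⁻¹.

2.0e-9 mol s⁻¹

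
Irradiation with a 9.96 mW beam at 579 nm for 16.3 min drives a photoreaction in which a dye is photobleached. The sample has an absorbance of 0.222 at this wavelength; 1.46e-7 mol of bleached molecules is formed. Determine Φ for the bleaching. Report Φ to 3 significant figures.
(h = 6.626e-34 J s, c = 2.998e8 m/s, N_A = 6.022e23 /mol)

Φ = 0.00774

Photon energy at 579 nm: hc/λ = (6.626e-34)(2.998e8)/(579e-9) = 3.431e-19 J.
Energy delivered: (9.96 mW)(978 s) = 9.741 J.
Photons incident: 9.741 / 3.431e-19 = 2.839e19, i.e. 2.839e19/6.022e23 = 4.714e-5 mol.
Fraction absorbed: 1 − 10^(−0.222) = 0.4002.
Photons absorbed: 0.4002 × 4.714e-5 = 1.887e-5 mol.
Φ = 1.46e-7 mol / 1.887e-5 mol photons = 0.00774.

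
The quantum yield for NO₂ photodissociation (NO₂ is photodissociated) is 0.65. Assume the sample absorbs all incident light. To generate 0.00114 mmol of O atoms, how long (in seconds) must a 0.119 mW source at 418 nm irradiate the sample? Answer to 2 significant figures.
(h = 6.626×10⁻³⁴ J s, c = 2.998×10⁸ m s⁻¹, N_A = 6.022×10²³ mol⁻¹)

t ≈ 4200 s

Product: 0.00114 mmol = 1.14×10⁻⁶ mol.
Photons that must be absorbed: 1.14×10⁻⁶ / 0.65 = 1.754×10⁻⁶ mol.
Photon energy: hc/λ = 4.752×10⁻¹⁹ J; per mole, 2.862×10⁵ J mol⁻¹.
Energy required: 1.754×10⁻⁶ × 2.862×10⁵ = 0.5020 J.
Time: 0.5020 J / 0.000119 W = 4200 s.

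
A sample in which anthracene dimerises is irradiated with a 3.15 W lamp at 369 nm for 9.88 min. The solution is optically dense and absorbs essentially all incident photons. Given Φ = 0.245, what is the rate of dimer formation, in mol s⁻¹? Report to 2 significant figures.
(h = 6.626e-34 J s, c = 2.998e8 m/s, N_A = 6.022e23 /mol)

2.4e-6 mol s⁻¹

Photon energy at 369 nm: hc/λ = (6.626e-34)(2.998e8)/(369e-9) = 5.383e-19 J.
Energy delivered: (3.15 W)(592.8 s) = 1867 J.
Photons incident: 1867 / 5.383e-19 = 3.468e21, i.e. 3.468e21/6.022e23 = 0.005759 mol.
Product formed: 0.245 × 0.005759 = 0.001411 mol.
Rate: 0.001411 / 592.8 s = 2.4e-6 mol s⁻¹.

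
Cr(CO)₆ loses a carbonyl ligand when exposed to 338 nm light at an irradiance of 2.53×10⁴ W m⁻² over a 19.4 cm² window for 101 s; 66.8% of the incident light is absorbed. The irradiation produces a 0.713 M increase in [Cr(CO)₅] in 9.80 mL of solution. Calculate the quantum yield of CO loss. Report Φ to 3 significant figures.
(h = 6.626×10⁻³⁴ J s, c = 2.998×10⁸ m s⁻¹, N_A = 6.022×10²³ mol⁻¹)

Φ = 0.747

Product: (0.713 M)(0.0098 L) = 0.006987 mol.
Photon energy at 338 nm: hc/λ = (6.626×10⁻³⁴)(2.998×10⁸)/(338×10⁻⁹) = 5.877×10⁻¹⁹ J.
Energy delivered: (2.53×10⁴ W m⁻²)(19.4×10⁻⁴ m²)(101 s) = 4957 J.
Photons incident: 4957 / 5.877×10⁻¹⁹ = 8.435×10²¹, i.e. 8.435×10²¹/6.022×10²³ = 0.01401 mol.
Photons absorbed: 0.668 × 0.01401 = 0.009359 mol.
Φ = 0.006987 mol / 0.009359 mol photons = 0.747.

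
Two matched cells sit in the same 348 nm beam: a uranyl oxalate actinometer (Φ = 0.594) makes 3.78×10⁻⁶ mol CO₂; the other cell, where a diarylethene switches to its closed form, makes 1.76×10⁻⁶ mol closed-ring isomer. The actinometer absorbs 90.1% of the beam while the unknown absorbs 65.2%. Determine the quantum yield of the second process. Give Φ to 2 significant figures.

Φ = 0.38

Photons absorbed by the actinometer: 3.78×10⁻⁶ / 0.594 = 6.364×10⁻⁶ mol.
Incident flux: 6.364×10⁻⁶ / 0.901 = 7.063×10⁻⁶ einstein.
Absorbed by unknown: 0.652 × 7.063×10⁻⁶ = 4.605×10⁻⁶ mol.
Φ(unknown) = 1.76×10⁻⁶ / 4.605×10⁻⁶ = 0.38.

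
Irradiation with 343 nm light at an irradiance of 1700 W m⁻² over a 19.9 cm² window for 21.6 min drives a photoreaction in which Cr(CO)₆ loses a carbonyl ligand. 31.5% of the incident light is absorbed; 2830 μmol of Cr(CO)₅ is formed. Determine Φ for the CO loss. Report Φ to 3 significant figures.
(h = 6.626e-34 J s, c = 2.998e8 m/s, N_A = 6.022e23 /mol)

Φ = 0.715

Product: 2830 μmol = 0.00283 mol.
Photon energy at 343 nm: hc/λ = (6.626e-34)(2.998e8)/(343e-9) = 5.791e-19 J.
Energy delivered: (1700 W m⁻²)(19.9e-4 m²)(1296 s) = 4384 J.
Photons incident: 4384 / 5.791e-19 = 7.570e21, i.e. 7.570e21/6.022e23 = 0.01257 mol.
Photons absorbed: 0.315 × 0.01257 = 0.003960 mol.
Φ = 0.00283 mol / 0.003960 mol photons = 0.715.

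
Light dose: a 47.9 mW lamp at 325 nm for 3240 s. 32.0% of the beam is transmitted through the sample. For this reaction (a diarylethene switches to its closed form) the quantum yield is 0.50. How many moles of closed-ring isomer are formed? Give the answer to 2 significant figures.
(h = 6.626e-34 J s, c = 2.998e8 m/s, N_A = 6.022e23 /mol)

1.4e-4 mol

Photon energy at 325 nm: hc/λ = (6.626e-34)(2.998e8)/(325e-9) = 6.112e-19 J.
Energy delivered: (47.9 mW)(3240 s) = 155.2 J.
Photons incident: 155.2 / 6.112e-19 = 2.539e20, i.e. 2.539e20/6.022e23 = 4.216e-4 mol.
Fraction absorbed: 1 − 32.0/100 = 0.6800.
Photons absorbed: 0.6800 × 4.216e-4 = 2.867e-4 mol.
Product: Φ × n_abs = 0.50 × 2.867e-4 = 1.434e-4 mol.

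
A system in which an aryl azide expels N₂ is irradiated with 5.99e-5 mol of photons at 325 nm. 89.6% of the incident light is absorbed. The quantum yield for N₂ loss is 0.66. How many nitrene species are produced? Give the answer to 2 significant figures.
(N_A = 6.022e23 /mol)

Photons absorbed: 0.896 × 5.99e-5 = 5.367e-5 mol.
Product: Φ × n_abs = 0.66 × 5.367e-5 = 3.542e-5 mol.
As a count: 3.542e-5 × 6.022e23 = 2.1e19.

2.1e19 species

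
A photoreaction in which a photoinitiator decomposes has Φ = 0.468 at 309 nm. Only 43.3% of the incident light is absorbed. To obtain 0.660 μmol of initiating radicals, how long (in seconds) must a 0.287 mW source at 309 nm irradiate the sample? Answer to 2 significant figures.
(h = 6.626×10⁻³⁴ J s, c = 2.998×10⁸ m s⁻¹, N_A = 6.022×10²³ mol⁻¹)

Product: 0.660 μmol = 6.60×10⁻⁷ mol.
Photons that must be absorbed: 6.60×10⁻⁷ / 0.468 = 1.410×10⁻⁶ mol.
Incident photons needed: 1.410×10⁻⁶ / 0.433 = 3.256×10⁻⁶ mol.
Photon energy: hc/λ = 6.429×10⁻¹⁹ J; per mole, 3.872×10⁵ J mol⁻¹.
Energy required: 3.256×10⁻⁶ × 3.872×10⁵ = 1.261 J.
Time: 1.261 J / 0.000287 W = 4400 s.

t ≈ 4400 s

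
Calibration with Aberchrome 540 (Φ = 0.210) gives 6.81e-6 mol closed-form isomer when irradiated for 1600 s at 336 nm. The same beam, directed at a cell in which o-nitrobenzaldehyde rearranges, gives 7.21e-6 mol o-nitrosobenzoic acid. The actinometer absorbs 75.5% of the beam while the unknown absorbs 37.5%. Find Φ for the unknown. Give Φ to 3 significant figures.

Photons absorbed by the actinometer: 6.81e-6 / 0.210 = 3.243e-5 mol.
Incident flux: 3.243e-5 / 0.755 = 4.295e-5 einstein.
Absorbed by unknown: 0.375 × 4.295e-5 = 1.611e-5 mol.
Φ(unknown) = 7.21e-6 / 1.611e-5 = 0.448.

Φ = 0.448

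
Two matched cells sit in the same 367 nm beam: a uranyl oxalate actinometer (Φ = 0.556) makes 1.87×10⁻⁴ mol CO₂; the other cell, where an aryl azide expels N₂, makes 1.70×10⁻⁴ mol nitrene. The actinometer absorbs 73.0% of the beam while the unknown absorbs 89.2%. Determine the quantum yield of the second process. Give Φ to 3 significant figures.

Φ = 0.414

Photons absorbed by the actinometer: 1.87×10⁻⁴ / 0.556 = 3.363×10⁻⁴ mol.
Incident flux: 3.363×10⁻⁴ / 0.730 = 4.607×10⁻⁴ einstein.
Absorbed by unknown: 0.892 × 4.607×10⁻⁴ = 4.109×10⁻⁴ mol.
Φ(unknown) = 1.70×10⁻⁴ / 4.109×10⁻⁴ = 0.414.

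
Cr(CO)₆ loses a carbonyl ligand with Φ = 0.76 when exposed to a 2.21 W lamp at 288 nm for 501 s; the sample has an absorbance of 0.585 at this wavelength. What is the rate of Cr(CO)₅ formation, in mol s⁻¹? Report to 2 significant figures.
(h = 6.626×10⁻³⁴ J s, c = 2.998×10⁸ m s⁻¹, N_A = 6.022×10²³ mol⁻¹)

3.0×10⁻⁶ mol s⁻¹

Photon energy at 288 nm: hc/λ = (6.626×10⁻³⁴)(2.998×10⁸)/(288×10⁻⁹) = 6.897×10⁻¹⁹ J.
Energy delivered: (2.21 W)(501 s) = 1107 J.
Photons incident: 1107 / 6.897×10⁻¹⁹ = 1.605×10²¹, i.e. 1.605×10²¹/6.022×10²³ = 0.002665 mol.
Fraction absorbed: 1 − 10^(−0.585) = 0.7400.
Photons absorbed: 0.7400 × 0.002665 = 0.001972 mol.
Product formed: 0.76 × 0.001972 = 0.001499 mol.
Rate: 0.001499 / 501 s = 3.0×10⁻⁶ mol s⁻¹.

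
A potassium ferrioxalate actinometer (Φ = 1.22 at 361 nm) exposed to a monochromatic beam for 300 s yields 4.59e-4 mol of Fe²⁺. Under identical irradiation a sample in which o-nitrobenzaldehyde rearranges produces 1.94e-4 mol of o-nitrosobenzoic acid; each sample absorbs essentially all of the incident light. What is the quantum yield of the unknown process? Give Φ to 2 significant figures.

Φ = 0.52

Photons absorbed by the actinometer: 4.59e-4 / 1.22 = 3.762e-4 mol.
Φ(unknown) = 1.94e-4 / 3.762e-4 = 0.52.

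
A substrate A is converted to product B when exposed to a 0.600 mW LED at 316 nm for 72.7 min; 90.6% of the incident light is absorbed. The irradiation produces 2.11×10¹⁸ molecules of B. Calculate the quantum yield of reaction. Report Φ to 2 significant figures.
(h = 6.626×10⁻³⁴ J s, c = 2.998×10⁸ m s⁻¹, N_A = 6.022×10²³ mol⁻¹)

Product: 2.11×10¹⁸ / 6.022×10²³ = 3.504×10⁻⁶ mol.
Photon energy at 316 nm: hc/λ = (6.626×10⁻³⁴)(2.998×10⁸)/(316×10⁻⁹) = 6.286×10⁻¹⁹ J.
Energy delivered: (0.600 mW)(4362 s) = 2.617 J.
Photons incident: 2.617 / 6.286×10⁻¹⁹ = 4.163×10¹⁸, i.e. 4.163×10¹⁸/6.022×10²³ = 6.913×10⁻⁶ mol.
Photons absorbed: 0.906 × 6.913×10⁻⁶ = 6.263×10⁻⁶ mol.
Φ = 3.504×10⁻⁶ mol / 6.263×10⁻⁶ mol photons = 0.56.

Φ = 0.56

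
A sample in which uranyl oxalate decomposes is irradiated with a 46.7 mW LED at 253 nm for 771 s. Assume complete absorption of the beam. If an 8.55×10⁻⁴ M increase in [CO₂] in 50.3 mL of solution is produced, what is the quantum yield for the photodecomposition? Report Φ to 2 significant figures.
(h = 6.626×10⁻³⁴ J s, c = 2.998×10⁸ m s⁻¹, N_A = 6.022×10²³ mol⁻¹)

Φ = 0.56

Product: (8.55×10⁻⁴ M)(0.0503 L) = 4.301×10⁻⁵ mol.
Photon energy at 253 nm: hc/λ = (6.626×10⁻³⁴)(2.998×10⁸)/(253×10⁻⁹) = 7.852×10⁻¹⁹ J.
Energy delivered: (46.7 mW)(771 s) = 36.01 J.
Photons incident: 36.01 / 7.852×10⁻¹⁹ = 4.586×10¹⁹, i.e. 4.586×10¹⁹/6.022×10²³ = 7.615×10⁻⁵ mol.
Φ = 4.301×10⁻⁵ mol / 7.615×10⁻⁵ mol photons = 0.56.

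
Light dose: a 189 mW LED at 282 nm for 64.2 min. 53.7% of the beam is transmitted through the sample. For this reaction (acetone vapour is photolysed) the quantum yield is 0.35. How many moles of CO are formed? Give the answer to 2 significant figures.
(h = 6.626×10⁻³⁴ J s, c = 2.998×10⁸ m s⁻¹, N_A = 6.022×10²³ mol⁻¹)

2.8×10⁻⁴ mol

Photon energy at 282 nm: hc/λ = (6.626×10⁻³⁴)(2.998×10⁸)/(282×10⁻⁹) = 7.044×10⁻¹⁹ J.
Energy delivered: (189 mW)(3852 s) = 728.0 J.
Photons incident: 728.0 / 7.044×10⁻¹⁹ = 1.034×10²¹, i.e. 1.034×10²¹/6.022×10²³ = 0.001717 mol.
Fraction absorbed: 1 − 53.7/100 = 0.4630.
Photons absorbed: 0.4630 × 0.001717 = 7.950×10⁻⁴ mol.
Product: Φ × n_abs = 0.35 × 7.950×10⁻⁴ = 2.783×10⁻⁴ mol.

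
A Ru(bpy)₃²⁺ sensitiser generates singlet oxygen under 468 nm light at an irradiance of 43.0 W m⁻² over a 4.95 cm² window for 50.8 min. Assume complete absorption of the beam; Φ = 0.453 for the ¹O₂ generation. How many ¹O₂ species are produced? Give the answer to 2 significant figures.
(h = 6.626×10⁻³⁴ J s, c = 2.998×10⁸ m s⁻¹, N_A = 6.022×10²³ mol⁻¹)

6.9×10¹⁹ species

Photon energy at 468 nm: hc/λ = (6.626×10⁻³⁴)(2.998×10⁸)/(468×10⁻⁹) = 4.245×10⁻¹⁹ J.
Energy delivered: (43.0 W m⁻²)(4.95×10⁻⁴ m²)(3048 s) = 64.88 J.
Photons incident: 64.88 / 4.245×10⁻¹⁹ = 1.528×10²⁰, i.e. 1.528×10²⁰/6.022×10²³ = 2.537×10⁻⁴ mol.
Product: Φ × n_abs = 0.453 × 2.537×10⁻⁴ = 1.149×10⁻⁴ mol.
As a count: 1.149×10⁻⁴ × 6.022×10²³ = 6.9×10¹⁹.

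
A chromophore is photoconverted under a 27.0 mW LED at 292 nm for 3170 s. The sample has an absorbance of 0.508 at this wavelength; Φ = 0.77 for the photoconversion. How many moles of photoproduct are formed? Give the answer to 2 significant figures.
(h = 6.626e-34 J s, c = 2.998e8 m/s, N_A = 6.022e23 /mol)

1.1e-4 mol

Photon energy at 292 nm: hc/λ = (6.626e-34)(2.998e8)/(292e-9) = 6.803e-19 J.
Energy delivered: (27.0 mW)(3170 s) = 85.59 J.
Photons incident: 85.59 / 6.803e-19 = 1.258e20, i.e. 1.258e20/6.022e23 = 2.089e-4 mol.
Fraction absorbed: 1 − 10^(−0.508) = 0.6895.
Photons absorbed: 0.6895 × 2.089e-4 = 1.440e-4 mol.
Product: Φ × n_abs = 0.77 × 1.440e-4 = 1.109e-4 mol.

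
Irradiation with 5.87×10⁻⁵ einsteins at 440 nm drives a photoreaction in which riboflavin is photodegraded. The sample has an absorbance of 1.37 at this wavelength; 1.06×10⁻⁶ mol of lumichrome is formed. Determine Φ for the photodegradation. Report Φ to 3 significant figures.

Fraction absorbed: 1 − 10^(−1.37) = 0.9573.
Photons absorbed: 0.9573 × 5.87×10⁻⁵ = 5.619×10⁻⁵ mol.
Φ = 1.06×10⁻⁶ mol / 5.619×10⁻⁵ mol photons = 0.0189.

Φ = 0.0189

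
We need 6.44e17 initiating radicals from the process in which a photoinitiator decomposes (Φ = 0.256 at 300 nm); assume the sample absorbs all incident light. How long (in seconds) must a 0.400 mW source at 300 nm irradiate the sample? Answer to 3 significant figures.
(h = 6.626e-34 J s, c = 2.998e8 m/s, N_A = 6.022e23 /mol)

Product: 6.44e17 / 6.022e23 = 1.069e-6 mol.
Photons that must be absorbed: 1.069e-6 / 0.256 = 4.176e-6 mol.
Photon energy: hc/λ = 6.622e-19 J; per mole, 3.988e5 J mol⁻¹.
Energy required: 4.176e-6 × 3.988e5 = 1.665 J.
Time: 1.665 J / 0.0004 W = 4160 s.

t ≈ 4160 s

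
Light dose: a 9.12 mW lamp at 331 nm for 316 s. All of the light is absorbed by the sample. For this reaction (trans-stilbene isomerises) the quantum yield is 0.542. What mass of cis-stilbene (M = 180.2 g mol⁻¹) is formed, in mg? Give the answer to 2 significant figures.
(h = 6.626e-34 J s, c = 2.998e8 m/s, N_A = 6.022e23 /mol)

Photon energy at 331 nm: hc/λ = (6.626e-34)(2.998e8)/(331e-9) = 6.001e-19 J.
Energy delivered: (9.12 mW)(316 s) = 2.882 J.
Photons incident: 2.882 / 6.001e-19 = 4.803e18, i.e. 4.803e18/6.022e23 = 7.976e-6 mol.
Product: Φ × n_abs = 0.542 × 7.976e-6 = 4.323e-6 mol.
Mass: 4.323e-6 × 180.2 = 7.790e-4 g = 0.78 mg.

0.78 mg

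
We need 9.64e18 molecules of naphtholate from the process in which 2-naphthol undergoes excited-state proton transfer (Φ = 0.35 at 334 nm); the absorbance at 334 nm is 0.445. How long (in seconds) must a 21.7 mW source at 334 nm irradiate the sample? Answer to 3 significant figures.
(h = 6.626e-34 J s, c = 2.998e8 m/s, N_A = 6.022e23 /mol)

t ≈ 1180 s

Product: 9.64e18 / 6.022e23 = 1.601e-5 mol.
Photons that must be absorbed: 1.601e-5 / 0.35 = 4.574e-5 mol.
Fraction absorbed: 1 − 10^(−0.445) = 0.6411.
Incident photons needed: 4.574e-5 / 0.6411 = 7.135e-5 mol.
Photon energy: hc/λ = 5.948e-19 J; per mole, 3.582e5 J mol⁻¹.
Energy required: 7.135e-5 × 3.582e5 = 25.56 J.
Time: 25.56 J / 0.0217 W = 1180 s.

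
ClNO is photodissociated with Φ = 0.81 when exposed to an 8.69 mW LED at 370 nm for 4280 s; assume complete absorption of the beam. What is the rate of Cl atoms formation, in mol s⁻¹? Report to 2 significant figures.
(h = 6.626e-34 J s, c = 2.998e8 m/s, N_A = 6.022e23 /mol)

Photon energy at 370 nm: hc/λ = (6.626e-34)(2.998e8)/(370e-9) = 5.369e-19 J.
Energy delivered: (8.69 mW)(4280 s) = 37.19 J.
Photons incident: 37.19 / 5.369e-19 = 6.927e19, i.e. 6.927e19/6.022e23 = 1.150e-4 mol.
Product formed: 0.81 × 1.150e-4 = 9.315e-5 mol.
Rate: 9.315e-5 / 4280 s = 2.2e-8 mol s⁻¹.

2.2e-8 mol s⁻¹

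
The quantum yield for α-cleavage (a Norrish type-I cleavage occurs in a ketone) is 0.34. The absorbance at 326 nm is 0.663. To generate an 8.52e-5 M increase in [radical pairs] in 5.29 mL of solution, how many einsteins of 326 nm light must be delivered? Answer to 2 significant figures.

Product: (8.52e-5 M)(0.00529 L) = 4.507e-7 mol.
Photons that must be absorbed: 4.507e-7 / 0.34 = 1.326e-6 mol.
Fraction absorbed: 1 − 10^(−0.663) = 0.7827.
Incident photons needed: 1.326e-6 / 0.7827 = 1.694e-6 mol.

1.7e-6 einstein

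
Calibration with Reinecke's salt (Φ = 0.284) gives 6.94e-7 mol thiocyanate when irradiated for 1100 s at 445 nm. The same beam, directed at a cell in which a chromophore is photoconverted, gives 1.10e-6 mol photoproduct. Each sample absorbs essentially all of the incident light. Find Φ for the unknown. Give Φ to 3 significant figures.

Φ = 0.450

Photons absorbed by the actinometer: 6.94e-7 / 0.284 = 2.444e-6 mol.
Φ(unknown) = 1.10e-6 / 2.444e-6 = 0.450.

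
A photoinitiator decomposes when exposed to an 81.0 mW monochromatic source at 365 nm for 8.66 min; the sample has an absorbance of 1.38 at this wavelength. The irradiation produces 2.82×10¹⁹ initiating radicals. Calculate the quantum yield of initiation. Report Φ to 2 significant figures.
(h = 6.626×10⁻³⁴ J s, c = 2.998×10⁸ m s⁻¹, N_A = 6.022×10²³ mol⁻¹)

Product: 2.82×10¹⁹ / 6.022×10²³ = 4.683×10⁻⁵ mol.
Photon energy at 365 nm: hc/λ = (6.626×10⁻³⁴)(2.998×10⁸)/(365×10⁻⁹) = 5.442×10⁻¹⁹ J.
Energy delivered: (81.0 mW)(519.6 s) = 42.09 J.
Photons incident: 42.09 / 5.442×10⁻¹⁹ = 7.734×10¹⁹, i.e. 7.734×10¹⁹/6.022×10²³ = 1.284×10⁻⁴ mol.
Fraction absorbed: 1 − 10^(−1.38) = 0.9583.
Photons absorbed: 0.9583 × 1.284×10⁻⁴ = 1.230×10⁻⁴ mol.
Φ = 4.683×10⁻⁵ mol / 1.230×10⁻⁴ mol photons = 0.38.

Φ = 0.38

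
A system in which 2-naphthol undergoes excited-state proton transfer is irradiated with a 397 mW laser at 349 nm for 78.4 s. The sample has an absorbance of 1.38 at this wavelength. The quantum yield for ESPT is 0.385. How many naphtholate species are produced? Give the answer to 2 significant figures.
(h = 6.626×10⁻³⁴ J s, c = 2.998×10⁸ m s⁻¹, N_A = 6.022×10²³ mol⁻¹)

Photon energy at 349 nm: hc/λ = (6.626×10⁻³⁴)(2.998×10⁸)/(349×10⁻⁹) = 5.692×10⁻¹⁹ J.
Energy delivered: (397 mW)(78.4 s) = 31.12 J.
Photons incident: 31.12 / 5.692×10⁻¹⁹ = 5.467×10¹⁹, i.e. 5.467×10¹⁹/6.022×10²³ = 9.078×10⁻⁵ mol.
Fraction absorbed: 1 − 10^(−1.38) = 0.9583.
Photons absorbed: 0.9583 × 9.078×10⁻⁵ = 8.699×10⁻⁵ mol.
Product: Φ × n_abs = 0.385 × 8.699×10⁻⁵ = 3.349×10⁻⁵ mol.
As a count: 3.349×10⁻⁵ × 6.022×10²³ = 2.0×10¹⁹.

2.0×10¹⁹ species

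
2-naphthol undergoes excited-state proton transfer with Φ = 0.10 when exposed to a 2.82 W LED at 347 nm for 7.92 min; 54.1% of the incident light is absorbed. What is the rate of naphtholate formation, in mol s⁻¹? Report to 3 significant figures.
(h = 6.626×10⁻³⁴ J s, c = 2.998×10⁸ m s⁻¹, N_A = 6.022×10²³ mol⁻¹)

4.43×10⁻⁷ mol s⁻¹

Photon energy at 347 nm: hc/λ = (6.626×10⁻³⁴)(2.998×10⁸)/(347×10⁻⁹) = 5.725×10⁻¹⁹ J.
Energy delivered: (2.82 W)(475.2 s) = 1340 J.
Photons incident: 1340 / 5.725×10⁻¹⁹ = 2.341×10²¹, i.e. 2.341×10²¹/6.022×10²³ = 0.003887 mol.
Photons absorbed: 0.541 × 0.003887 = 0.002103 mol.
Product formed: 0.10 × 0.002103 = 2.103×10⁻⁴ mol.
Rate: 2.103×10⁻⁴ / 475.2 s = 4.43×10⁻⁷ mol s⁻¹.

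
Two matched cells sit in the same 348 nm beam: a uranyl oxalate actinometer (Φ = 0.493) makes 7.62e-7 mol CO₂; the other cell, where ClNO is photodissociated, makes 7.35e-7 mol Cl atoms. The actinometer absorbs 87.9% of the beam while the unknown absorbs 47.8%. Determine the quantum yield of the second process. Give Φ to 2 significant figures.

Φ = 0.87

Photons absorbed by the actinometer: 7.62e-7 / 0.493 = 1.546e-6 mol.
Incident flux: 1.546e-6 / 0.879 = 1.759e-6 einstein.
Absorbed by unknown: 0.478 × 1.759e-6 = 8.408e-7 mol.
Φ(unknown) = 7.35e-7 / 8.408e-7 = 0.87.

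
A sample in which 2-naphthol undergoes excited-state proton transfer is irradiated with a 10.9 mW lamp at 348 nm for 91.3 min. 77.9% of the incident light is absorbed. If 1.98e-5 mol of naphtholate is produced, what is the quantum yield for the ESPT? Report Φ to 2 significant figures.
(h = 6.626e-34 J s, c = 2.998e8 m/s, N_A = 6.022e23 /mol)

Photon energy at 348 nm: hc/λ = (6.626e-34)(2.998e8)/(348e-9) = 5.708e-19 J.
Energy delivered: (10.9 mW)(5478 s) = 59.71 J.
Photons incident: 59.71 / 5.708e-19 = 1.046e20, i.e. 1.046e20/6.022e23 = 1.737e-4 mol.
Photons absorbed: 0.779 × 1.737e-4 = 1.353e-4 mol.
Φ = 1.98e-5 mol / 1.353e-4 mol photons = 0.15.

Φ = 0.15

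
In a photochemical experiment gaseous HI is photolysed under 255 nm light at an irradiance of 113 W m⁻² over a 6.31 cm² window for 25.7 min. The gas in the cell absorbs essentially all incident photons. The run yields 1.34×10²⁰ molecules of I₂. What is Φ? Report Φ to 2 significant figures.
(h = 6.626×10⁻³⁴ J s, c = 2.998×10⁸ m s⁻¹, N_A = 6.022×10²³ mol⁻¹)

Product: 1.34×10²⁰ / 6.022×10²³ = 2.225×10⁻⁴ mol.
Photon energy at 255 nm: hc/λ = (6.626×10⁻³⁴)(2.998×10⁸)/(255×10⁻⁹) = 7.790×10⁻¹⁹ J.
Energy delivered: (113 W m⁻²)(6.31×10⁻⁴ m²)(1542 s) = 109.9 J.
Photons incident: 109.9 / 7.790×10⁻¹⁹ = 1.411×10²⁰, i.e. 1.411×10²⁰/6.022×10²³ = 2.343×10⁻⁴ mol.
Φ = 2.225×10⁻⁴ mol / 2.343×10⁻⁴ mol photons = 0.95.

Φ = 0.95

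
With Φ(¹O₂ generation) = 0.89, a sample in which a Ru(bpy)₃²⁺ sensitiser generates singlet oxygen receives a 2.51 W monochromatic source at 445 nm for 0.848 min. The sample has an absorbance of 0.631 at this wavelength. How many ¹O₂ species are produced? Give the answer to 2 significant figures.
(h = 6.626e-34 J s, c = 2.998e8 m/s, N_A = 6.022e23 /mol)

Photon energy at 445 nm: hc/λ = (6.626e-34)(2.998e8)/(445e-9) = 4.464e-19 J.
Energy delivered: (2.51 W)(50.88 s) = 127.7 J.
Photons incident: 127.7 / 4.464e-19 = 2.861e20, i.e. 2.861e20/6.022e23 = 4.751e-4 mol.
Fraction absorbed: 1 − 10^(−0.631) = 0.7661.
Photons absorbed: 0.7661 × 4.751e-4 = 3.640e-4 mol.
Product: Φ × n_abs = 0.89 × 3.640e-4 = 3.240e-4 mol.
As a count: 3.240e-4 × 6.022e23 = 2.0e20.

2.0e20 species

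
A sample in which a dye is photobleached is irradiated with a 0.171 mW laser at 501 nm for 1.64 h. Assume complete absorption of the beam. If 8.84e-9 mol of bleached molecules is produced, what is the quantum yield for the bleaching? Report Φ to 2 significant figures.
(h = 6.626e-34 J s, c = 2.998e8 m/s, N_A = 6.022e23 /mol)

Φ = 0.0021

Photon energy at 501 nm: hc/λ = (6.626e-34)(2.998e8)/(501e-9) = 3.965e-19 J.
Energy delivered: (0.171 mW)(5904 s) = 1.010 J.
Photons incident: 1.010 / 3.965e-19 = 2.547e18, i.e. 2.547e18/6.022e23 = 4.229e-6 mol.
Φ = 8.84e-9 mol / 4.229e-6 mol photons = 0.0021.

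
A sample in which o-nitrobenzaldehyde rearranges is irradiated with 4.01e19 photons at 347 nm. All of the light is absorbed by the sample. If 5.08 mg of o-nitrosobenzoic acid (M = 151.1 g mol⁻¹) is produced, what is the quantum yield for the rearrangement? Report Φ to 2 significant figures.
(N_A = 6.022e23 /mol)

Product: 5.08 mg / 151.1 g mol⁻¹ = 3.362e-5 mol.
Moles of photons: 4.01e19 / 6.022e23 = 6.659e-5 mol.
Φ = 3.362e-5 mol / 6.659e-5 mol photons = 0.50.

Φ = 0.50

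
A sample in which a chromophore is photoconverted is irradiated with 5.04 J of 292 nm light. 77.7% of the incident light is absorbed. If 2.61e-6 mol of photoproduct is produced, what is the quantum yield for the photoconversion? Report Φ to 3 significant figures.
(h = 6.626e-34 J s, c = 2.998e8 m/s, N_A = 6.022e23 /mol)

Φ = 0.273

Photon energy at 292 nm: hc/λ = (6.626e-34)(2.998e8)/(292e-9) = 6.803e-19 J.
Photons incident: 5.04 / 6.803e-19 = 7.408e18, i.e. 7.408e18/6.022e23 = 1.230e-5 mol.
Photons absorbed: 0.777 × 1.230e-5 = 9.557e-6 mol.
Φ = 2.61e-6 mol / 9.557e-6 mol photons = 0.273.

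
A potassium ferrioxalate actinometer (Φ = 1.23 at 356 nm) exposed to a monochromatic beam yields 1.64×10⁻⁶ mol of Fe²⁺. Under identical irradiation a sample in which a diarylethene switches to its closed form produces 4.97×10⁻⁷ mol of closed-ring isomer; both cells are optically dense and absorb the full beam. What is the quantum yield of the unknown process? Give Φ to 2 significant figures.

Φ = 0.37

Photons absorbed by the actinometer: 1.64×10⁻⁶ / 1.23 = 1.333×10⁻⁶ mol.
Φ(unknown) = 4.97×10⁻⁷ / 1.333×10⁻⁶ = 0.37.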